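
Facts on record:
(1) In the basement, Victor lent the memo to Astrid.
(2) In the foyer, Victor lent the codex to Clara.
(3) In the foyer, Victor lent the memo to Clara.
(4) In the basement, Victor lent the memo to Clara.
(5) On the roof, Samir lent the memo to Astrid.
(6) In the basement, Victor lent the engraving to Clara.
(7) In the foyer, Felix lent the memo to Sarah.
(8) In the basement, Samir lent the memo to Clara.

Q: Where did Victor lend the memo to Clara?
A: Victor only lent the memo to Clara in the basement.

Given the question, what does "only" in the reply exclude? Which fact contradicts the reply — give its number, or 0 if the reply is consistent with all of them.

The question "Where did ...?" targets the setting, so in the reply the focus falls on "in the basement".
So "only" ranges over settings; the rest (agent = Victor, thing = the memo, recipient = Clara) is presupposed.
Fact (3) shares the background with a different setting (in the foyer) — counterexample.
(Fact (1) would refute a reading with focus on the recipient — but that is not what the question asks.)

3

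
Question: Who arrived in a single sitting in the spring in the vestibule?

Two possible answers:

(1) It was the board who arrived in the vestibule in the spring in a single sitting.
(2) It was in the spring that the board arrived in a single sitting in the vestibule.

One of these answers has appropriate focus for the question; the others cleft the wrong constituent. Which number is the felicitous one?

The question word "who" targets the subject (agent).
Option (1) clefts "the board" — that matches what the question asks about.
Option (2) clefts "in the spring" — the time, not what was asked.
So the congruent reply is (1).

1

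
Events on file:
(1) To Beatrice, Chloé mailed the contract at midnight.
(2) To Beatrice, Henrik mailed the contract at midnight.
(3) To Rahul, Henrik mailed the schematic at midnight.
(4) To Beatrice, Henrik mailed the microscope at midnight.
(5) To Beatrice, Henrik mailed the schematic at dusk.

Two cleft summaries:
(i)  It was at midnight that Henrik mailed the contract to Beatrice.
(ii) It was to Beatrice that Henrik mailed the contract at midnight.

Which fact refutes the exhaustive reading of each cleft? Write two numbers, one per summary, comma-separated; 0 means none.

Summary (i) focuses "at midnight" (the setting); background Henrik as agent and the contract as thing and Beatrice as recipient. No fact matches that background with a different setting, so 0.
Summary (ii) focuses "Beatrice" (the recipient); background Henrik as agent and the contract as thing and at midnight as setting. No fact matches that background with a different recipient, so 0.

0, 0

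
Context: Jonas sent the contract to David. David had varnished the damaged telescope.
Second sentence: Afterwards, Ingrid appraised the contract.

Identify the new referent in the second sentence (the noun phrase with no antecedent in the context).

"the contract" in the second sentence is given — already mentioned in the context.
"Ingrid" has no antecedent in the context; it is discourse-new.

Ingrid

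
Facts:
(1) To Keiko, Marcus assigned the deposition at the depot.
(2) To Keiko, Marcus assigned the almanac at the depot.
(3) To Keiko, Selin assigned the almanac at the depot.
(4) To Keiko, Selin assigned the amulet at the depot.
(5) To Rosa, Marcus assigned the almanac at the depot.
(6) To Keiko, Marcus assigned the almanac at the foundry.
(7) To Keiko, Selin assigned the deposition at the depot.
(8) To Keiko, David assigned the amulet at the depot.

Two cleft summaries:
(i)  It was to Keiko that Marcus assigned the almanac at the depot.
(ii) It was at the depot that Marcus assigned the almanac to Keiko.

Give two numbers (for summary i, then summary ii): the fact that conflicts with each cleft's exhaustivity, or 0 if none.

5, 6

(i): focus "Keiko". Looking for same agent, thing, setting (Marcus / the almanac / at the depot) with some other recipient — fact (5) has Rosa there. Refuted.
(ii): focus "at the depot". Looking for same agent, thing, recipient (Marcus / the almanac / Keiko) with some other setting — fact (6) has at the foundry there. Refuted.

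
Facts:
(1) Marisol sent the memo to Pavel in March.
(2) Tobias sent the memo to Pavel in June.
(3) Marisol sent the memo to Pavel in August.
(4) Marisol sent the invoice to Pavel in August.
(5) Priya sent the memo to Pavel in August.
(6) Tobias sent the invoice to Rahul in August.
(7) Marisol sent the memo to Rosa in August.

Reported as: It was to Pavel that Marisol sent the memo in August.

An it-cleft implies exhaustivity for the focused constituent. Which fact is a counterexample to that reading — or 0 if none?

Focus of the cleft: "Pavel" (the recipient). Presupposed background: Marisol as agent and the memo as thing and in August as setting.
The exhaustive reading says no other recipient fits that background.
Fact (7) shares the background but with recipient = Rosa; exhaustivity is violated.

7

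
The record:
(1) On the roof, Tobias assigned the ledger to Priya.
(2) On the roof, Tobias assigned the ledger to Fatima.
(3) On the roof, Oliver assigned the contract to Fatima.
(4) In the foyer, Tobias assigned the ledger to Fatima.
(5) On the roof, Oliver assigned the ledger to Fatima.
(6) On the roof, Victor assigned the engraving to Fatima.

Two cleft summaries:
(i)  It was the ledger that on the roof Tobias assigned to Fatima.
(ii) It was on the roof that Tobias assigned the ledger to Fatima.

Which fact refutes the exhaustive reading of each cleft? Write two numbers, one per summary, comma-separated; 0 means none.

0, 4

(i): focus "the ledger". No fact shares agent = Tobias, recipient = Fatima, setting = on the roof with a different thing. 0.
(ii): focus "on the roof". Looking for agent = Tobias, thing = the ledger, recipient = Fatima with some other setting — fact (4) has in the foyer there. Refuted.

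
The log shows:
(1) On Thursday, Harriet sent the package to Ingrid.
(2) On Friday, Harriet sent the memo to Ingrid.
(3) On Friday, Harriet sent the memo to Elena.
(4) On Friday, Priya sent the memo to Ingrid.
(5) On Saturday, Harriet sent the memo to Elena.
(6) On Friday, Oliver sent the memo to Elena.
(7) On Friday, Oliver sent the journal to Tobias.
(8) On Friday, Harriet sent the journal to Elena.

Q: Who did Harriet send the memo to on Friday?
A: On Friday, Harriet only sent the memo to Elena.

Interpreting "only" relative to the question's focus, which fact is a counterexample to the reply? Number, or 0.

2

The question "Who did ... to ...?" targets the recipient, so in the reply the focus falls on "Elena".
"Only" then excludes alternative recipients while the background — agent = Harriet, thing = the memo, setting = on Friday — is held fixed.
Fact (2) keeps agent = Harriet, thing = the memo, setting = on Friday but has recipient = Ingrid; that refutes the reply.
(Fact (5) would refute a reading with focus on the setting — but that is not what the question asks.)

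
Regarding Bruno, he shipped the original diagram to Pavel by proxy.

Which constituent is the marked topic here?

The construction explicitly marks "Bruno" as what the sentence is about — the topic.
The remainder of the clause is the comment (what is said about the topic).

Bruno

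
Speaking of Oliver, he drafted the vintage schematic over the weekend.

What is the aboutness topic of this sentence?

Oliver

The construction explicitly marks "Oliver" as what the sentence is about — the topic.
The remainder of the clause is the comment (what is said about the topic).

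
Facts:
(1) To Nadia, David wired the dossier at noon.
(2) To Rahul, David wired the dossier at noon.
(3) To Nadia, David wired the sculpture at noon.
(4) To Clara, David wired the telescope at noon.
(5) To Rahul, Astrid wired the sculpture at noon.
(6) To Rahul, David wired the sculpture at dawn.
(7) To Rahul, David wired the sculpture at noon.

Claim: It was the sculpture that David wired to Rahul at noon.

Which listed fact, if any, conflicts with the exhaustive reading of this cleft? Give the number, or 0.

2

The cleft puts "the sculpture" in focus and presupposes the open proposition with same agent, recipient, setting (David / Rahul / at noon).
The exhaustive reading says no other thing fits that background.
Fact (2) shares the background but with thing = the dossier; exhaustivity is violated.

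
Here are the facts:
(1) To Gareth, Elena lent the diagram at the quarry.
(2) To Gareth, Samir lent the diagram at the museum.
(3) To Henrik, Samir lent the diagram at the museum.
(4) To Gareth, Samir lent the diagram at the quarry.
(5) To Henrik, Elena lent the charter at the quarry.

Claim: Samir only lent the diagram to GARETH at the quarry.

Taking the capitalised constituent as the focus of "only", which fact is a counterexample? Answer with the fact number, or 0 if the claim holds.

0

Focus (in capitals) is "Gareth" — the recipient. "Only" excludes alternative recipients while holding fixed agent = Samir, thing = the diagram, setting = at the quarry.
Every other fact changes something in the background, not just the recipient. Nothing refutes the claim.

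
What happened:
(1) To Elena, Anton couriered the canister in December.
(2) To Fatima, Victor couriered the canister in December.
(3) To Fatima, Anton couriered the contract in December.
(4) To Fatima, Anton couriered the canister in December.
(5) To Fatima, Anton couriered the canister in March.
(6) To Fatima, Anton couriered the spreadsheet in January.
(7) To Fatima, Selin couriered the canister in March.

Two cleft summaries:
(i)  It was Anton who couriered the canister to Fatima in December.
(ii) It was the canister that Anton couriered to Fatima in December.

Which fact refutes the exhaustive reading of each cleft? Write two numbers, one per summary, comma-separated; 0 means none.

Summary (i) focuses "Anton" (the agent); background thing = the canister, recipient = Fatima, setting = in December. Fact (2) matches that background with agent = Victor — refutes (i).
Summary (ii) focuses "the canister" (the thing); background agent = Anton, recipient = Fatima, setting = in December. Fact (3) matches that background with thing = the contract — refutes (ii).

2, 3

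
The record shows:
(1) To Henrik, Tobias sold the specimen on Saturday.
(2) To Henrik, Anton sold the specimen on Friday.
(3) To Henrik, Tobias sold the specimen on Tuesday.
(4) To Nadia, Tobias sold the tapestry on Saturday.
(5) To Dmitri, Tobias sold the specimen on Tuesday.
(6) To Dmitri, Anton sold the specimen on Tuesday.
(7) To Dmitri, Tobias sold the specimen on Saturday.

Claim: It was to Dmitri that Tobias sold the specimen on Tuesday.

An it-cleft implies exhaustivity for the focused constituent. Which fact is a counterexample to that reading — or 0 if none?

The cleft puts "Dmitri" in focus and presupposes the open proposition with Tobias as agent and the specimen as thing and on Tuesday as setting.
The exhaustive reading says no other recipient fits that background.
Fact (3) shares the background but with recipient = Henrik; exhaustivity is violated.

3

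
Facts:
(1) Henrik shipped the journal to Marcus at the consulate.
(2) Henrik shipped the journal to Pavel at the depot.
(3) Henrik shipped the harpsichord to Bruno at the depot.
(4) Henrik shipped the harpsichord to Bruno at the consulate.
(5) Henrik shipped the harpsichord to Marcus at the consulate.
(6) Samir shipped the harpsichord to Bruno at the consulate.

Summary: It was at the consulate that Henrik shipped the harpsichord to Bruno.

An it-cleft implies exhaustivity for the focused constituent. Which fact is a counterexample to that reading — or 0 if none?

3

Focus of the cleft: "at the consulate" (the setting). Presupposed background: Henrik as agent and the harpsichord as thing and Bruno as recipient.
Exhaustivity: at the consulate is the only setting satisfying that background.
Fact (3) shares the background but with setting = at the depot; exhaustivity is violated.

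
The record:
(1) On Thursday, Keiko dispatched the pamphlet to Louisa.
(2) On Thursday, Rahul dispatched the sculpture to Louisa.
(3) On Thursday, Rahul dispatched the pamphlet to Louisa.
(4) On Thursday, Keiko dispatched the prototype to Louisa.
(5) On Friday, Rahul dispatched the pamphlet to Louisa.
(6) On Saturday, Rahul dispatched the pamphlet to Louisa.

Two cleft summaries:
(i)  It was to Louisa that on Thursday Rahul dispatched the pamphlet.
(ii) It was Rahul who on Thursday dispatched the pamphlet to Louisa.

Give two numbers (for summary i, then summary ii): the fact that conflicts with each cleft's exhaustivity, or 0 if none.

0, 1

(i): focus "Louisa". No fact shares Rahul as agent and the pamphlet as thing and on Thursday as setting with a different recipient. 0.
(ii): focus "Rahul". Looking for the pamphlet as thing and Louisa as recipient and on Thursday as setting with some other agent — fact (1) has Keiko there. Refuted.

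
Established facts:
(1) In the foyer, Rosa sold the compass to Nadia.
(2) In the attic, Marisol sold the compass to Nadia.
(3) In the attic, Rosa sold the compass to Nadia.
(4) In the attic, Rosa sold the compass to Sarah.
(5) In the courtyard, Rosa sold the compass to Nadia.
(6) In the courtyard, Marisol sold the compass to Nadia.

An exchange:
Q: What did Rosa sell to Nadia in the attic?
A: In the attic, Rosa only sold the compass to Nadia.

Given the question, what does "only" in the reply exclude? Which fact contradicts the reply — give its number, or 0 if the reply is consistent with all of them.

The question "What did ...?" targets the thing, so in the reply the focus falls on "the compass".
So "only" ranges over things; the rest (Rosa as agent and Nadia as recipient and in the attic as setting) is presupposed.
No listed fact shares that background with another thing. Nothing contradicts the reply.
(Fact (1) would refute a reading with focus on the setting — but that is not what the question asks.)

0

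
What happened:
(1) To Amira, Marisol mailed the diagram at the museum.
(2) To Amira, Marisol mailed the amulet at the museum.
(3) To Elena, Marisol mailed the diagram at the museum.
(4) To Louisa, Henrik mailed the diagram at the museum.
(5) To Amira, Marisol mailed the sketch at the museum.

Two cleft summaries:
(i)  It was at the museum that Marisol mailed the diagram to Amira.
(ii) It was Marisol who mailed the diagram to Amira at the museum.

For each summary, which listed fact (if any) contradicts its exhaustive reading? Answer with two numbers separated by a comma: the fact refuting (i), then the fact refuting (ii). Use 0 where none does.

Summary (i) focuses "at the museum" (the setting); background same agent, thing, recipient (Marisol / the diagram / Amira). No fact matches that background with a different setting, so 0.
Summary (ii) focuses "Marisol" (the agent); background same thing, recipient, setting (the diagram / Amira / at the museum). No fact matches that background with a different agent, so 0.

0, 0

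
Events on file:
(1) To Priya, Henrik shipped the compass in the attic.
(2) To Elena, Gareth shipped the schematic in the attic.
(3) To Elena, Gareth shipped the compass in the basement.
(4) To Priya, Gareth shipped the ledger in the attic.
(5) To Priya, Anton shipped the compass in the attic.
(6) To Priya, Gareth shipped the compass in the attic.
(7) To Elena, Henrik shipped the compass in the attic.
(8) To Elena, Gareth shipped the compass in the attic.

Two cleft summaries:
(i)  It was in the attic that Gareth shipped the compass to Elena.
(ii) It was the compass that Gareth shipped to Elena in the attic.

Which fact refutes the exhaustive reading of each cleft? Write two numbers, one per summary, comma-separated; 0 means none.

(i): focus "in the attic". Looking for agent = Gareth, thing = the compass, recipient = Elena with some other setting — fact (3) has in the basement there. Refuted.
(ii): focus "the compass". Looking for agent = Gareth, recipient = Elena, setting = in the attic with some other thing — fact (2) has the schematic there. Refuted.

3, 2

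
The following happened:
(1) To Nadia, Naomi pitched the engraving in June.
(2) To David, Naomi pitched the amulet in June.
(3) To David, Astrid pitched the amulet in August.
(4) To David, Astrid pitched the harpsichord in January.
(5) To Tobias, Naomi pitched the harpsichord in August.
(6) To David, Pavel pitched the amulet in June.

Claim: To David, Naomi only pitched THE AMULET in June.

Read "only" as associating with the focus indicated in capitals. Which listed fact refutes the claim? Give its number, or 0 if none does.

The capitals mark "the amulet" as focus. So "only" rules out other things, with the rest (agent = Naomi, recipient = David, setting = in June) as background.
No fact matches agent = Naomi, recipient = David, setting = in June with a different thing — every other fact differs on at least one backgrounded slot. So no fact refutes it.

0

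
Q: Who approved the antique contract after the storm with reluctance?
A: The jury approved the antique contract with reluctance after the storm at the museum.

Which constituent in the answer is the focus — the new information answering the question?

the jury

The wh-word "who" asks about the subject (agent).
In the answer, "the antique contract", "with reluctance" and "after the storm" are given — repeated from the question.
"at the museum" is also new, but it specifies the location, which is not what the question asks about — so it is not the focus.
The constituent filling the subject (agent) gap is "the jury"; that is the focus.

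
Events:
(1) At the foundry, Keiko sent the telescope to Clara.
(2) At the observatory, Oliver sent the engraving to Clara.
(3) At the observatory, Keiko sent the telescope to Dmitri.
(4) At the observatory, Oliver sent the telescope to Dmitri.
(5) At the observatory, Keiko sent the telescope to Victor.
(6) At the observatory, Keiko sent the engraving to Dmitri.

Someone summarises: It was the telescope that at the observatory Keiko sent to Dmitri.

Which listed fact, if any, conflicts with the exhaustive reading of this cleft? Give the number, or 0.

6

The cleft puts "the telescope" in focus and presupposes the open proposition with same agent, recipient, setting (Keiko / Dmitri / at the observatory).
The exhaustive reading says no other thing fits that background.
Fact (6) shares the background but with thing = the engraving; exhaustivity is violated.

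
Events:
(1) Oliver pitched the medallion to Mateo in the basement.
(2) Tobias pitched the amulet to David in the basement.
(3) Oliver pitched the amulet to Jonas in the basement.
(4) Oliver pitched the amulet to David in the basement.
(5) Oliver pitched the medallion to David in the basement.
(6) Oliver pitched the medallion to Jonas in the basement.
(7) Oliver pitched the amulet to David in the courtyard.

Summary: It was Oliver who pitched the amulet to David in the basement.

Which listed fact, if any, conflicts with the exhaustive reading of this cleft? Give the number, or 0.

The cleft puts "Oliver" in focus and presupposes the open proposition with thing = the amulet, recipient = David, setting = in the basement.
The exhaustive reading says no other agent fits that background.
Fact (2) shares the background but with agent = Tobias; exhaustivity is violated.

2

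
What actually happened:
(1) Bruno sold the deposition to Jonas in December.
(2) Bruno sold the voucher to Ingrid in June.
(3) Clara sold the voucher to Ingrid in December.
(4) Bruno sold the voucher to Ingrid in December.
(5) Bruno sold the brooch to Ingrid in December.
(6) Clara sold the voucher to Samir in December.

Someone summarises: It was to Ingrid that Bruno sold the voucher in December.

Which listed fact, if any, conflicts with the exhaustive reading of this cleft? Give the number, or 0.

0

The cleft puts "Ingrid" in focus and presupposes the open proposition with Bruno as agent and the voucher as thing and in December as setting.
Exhaustivity: Ingrid is the only recipient satisfying that background.
Every other fact differs from the presupposition on some backgrounded slot, so none challenges the exhaustivity.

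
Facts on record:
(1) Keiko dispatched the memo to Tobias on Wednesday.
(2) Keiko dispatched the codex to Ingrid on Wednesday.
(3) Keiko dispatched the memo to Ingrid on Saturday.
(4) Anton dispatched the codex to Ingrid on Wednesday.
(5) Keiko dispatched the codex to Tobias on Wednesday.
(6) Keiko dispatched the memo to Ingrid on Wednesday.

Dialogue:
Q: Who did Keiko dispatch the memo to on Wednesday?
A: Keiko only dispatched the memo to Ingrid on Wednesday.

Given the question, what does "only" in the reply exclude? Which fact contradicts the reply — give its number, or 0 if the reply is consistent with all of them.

The question "Who did ... to ...?" targets the recipient, so in the reply the focus falls on "Ingrid".
"Only" then excludes alternative recipients while the background — agent = Keiko, thing = the memo, setting = on Wednesday — is held fixed.
Fact (1) shares the background with a different recipient (Tobias) — counterexample.
(Fact (2) would refute a reading with focus on the thing — but that is not what the question asks.)

1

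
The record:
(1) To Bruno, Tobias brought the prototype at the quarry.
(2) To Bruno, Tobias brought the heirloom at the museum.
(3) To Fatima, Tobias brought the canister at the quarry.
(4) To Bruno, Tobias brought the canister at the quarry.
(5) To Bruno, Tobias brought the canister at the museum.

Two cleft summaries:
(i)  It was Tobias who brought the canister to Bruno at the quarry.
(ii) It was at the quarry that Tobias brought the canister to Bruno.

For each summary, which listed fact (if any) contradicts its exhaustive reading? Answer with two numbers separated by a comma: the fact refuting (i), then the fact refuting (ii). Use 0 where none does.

(i): focus "Tobias". No fact shares same thing, recipient, setting (the canister / Bruno / at the quarry) with a different agent. 0.
(ii): focus "at the quarry". Looking for same agent, thing, recipient (Tobias / the canister / Bruno) with some other setting — fact (5) has at the museum there. Refuted.

0, 5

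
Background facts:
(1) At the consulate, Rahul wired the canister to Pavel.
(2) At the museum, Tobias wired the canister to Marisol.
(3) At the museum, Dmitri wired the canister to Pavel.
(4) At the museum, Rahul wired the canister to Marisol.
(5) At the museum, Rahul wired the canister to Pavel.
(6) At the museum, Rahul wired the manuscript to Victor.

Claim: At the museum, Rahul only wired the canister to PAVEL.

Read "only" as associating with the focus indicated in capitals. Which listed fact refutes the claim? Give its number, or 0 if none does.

4

The capitals mark "Pavel" as focus. So "only" rules out other recipients, with the rest (same agent, thing, setting (Rahul / the canister / at the museum)) as background.
Fact (4) matches on same agent, thing, setting (Rahul / the canister / at the museum), but has recipient = Marisol instead. That refutes the claim.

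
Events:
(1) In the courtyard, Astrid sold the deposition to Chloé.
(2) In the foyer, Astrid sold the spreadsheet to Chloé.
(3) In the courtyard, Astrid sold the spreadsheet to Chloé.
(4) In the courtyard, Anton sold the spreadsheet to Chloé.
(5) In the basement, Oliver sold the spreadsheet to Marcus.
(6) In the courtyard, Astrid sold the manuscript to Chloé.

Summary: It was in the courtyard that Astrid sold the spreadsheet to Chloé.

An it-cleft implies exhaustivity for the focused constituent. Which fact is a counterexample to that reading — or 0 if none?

The cleft puts "in the courtyard" in focus and presupposes the open proposition with Astrid as agent and the spreadsheet as thing and Chloé as recipient.
Exhaustivity: in the courtyard is the only setting satisfying that background.
But fact (2) also has Astrid as agent and the spreadsheet as thing and Chloé as recipient, with setting = in the foyer — so the exhaustive reading fails.

2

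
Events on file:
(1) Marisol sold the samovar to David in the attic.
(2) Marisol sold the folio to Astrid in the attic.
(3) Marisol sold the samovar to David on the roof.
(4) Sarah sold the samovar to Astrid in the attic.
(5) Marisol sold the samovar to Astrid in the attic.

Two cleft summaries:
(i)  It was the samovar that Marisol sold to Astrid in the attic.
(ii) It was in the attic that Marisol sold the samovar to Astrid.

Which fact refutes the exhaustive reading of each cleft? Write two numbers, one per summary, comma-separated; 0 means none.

(i): focus "the samovar". Looking for agent = Marisol, recipient = Astrid, setting = in the attic with some other thing — fact (2) has the folio there. Refuted.
(ii): focus "in the attic". No fact shares agent = Marisol, thing = the samovar, recipient = Astrid with a different setting. 0.

2, 0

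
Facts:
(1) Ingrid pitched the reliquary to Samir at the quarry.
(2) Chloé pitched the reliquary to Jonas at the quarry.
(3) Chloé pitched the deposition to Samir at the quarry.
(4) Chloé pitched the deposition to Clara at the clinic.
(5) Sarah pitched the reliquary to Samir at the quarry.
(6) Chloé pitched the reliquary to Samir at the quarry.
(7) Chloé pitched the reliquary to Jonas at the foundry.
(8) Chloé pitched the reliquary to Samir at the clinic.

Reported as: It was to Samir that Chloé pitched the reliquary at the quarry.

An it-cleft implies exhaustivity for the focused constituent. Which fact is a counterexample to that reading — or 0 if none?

2

The cleft puts "Samir" in focus and presupposes the open proposition with Chloé as agent and the reliquary as thing and at the quarry as setting.
Exhaustivity: Samir is the only recipient satisfying that background.
But fact (2) also has Chloé as agent and the reliquary as thing and at the quarry as setting, with recipient = Jonas — so the exhaustive reading fails.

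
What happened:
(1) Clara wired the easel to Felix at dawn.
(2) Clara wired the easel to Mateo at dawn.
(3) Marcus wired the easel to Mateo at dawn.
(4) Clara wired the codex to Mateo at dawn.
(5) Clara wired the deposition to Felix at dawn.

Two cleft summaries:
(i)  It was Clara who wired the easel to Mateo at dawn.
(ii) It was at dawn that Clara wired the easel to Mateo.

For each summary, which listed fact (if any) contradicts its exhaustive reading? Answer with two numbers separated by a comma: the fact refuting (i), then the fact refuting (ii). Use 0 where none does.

3, 0

(i): focus "Clara". Looking for the easel as thing and Mateo as recipient and at dawn as setting with some other agent — fact (3) has Marcus there. Refuted.
(ii): focus "at dawn". No fact shares Clara as agent and the easel as thing and Mateo as recipient with a different setting. 0.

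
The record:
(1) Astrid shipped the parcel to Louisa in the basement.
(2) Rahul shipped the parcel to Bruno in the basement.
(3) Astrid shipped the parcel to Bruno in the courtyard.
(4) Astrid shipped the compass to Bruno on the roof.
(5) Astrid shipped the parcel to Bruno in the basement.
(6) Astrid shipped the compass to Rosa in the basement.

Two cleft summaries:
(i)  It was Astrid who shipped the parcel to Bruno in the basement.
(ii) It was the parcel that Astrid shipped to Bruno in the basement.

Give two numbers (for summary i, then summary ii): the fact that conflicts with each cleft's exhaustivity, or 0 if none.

(i): focus "Astrid". Looking for thing = the parcel, recipient = Bruno, setting = in the basement with some other agent — fact (2) has Rahul there. Refuted.
(ii): focus "the parcel". No fact shares agent = Astrid, recipient = Bruno, setting = in the basement with a different thing. 0.

2, 0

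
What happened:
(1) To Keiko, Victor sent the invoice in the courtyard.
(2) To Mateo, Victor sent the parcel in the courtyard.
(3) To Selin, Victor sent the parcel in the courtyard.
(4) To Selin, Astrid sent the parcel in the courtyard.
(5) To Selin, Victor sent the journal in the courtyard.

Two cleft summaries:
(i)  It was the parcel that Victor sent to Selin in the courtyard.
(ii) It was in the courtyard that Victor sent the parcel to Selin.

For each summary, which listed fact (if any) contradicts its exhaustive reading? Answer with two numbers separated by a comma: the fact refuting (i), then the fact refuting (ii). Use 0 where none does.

(i): focus "the parcel". Looking for agent = Victor, recipient = Selin, setting = in the courtyard with some other thing — fact (5) has the journal there. Refuted.
(ii): focus "in the courtyard". No fact shares agent = Victor, thing = the parcel, recipient = Selin with a different setting. 0.

5, 0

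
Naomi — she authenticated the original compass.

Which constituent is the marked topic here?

Naomi

The construction explicitly marks "Naomi" as what the sentence is about — the topic.
The remainder of the clause is the comment (what is said about the topic).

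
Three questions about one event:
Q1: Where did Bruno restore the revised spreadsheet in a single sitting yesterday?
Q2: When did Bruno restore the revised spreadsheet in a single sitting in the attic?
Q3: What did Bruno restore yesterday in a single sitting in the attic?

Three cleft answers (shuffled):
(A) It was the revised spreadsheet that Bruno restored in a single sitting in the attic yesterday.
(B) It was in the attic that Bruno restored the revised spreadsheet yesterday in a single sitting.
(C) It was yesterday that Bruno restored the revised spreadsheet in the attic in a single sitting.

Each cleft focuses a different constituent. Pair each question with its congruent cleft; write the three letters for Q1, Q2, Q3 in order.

BCA

Q1 asks about the location; cleft (B) focuses "in the attic", which is the location — so Q1 → B.
Q2 asks about the time; cleft (C) focuses "yesterday", which is the time — so Q2 → C.
Q3 asks about the direct object; cleft (A) focuses "the revised spreadsheet", which is the direct object — so Q3 → A.
Mapping: Q1→B, Q2→C, Q3→A.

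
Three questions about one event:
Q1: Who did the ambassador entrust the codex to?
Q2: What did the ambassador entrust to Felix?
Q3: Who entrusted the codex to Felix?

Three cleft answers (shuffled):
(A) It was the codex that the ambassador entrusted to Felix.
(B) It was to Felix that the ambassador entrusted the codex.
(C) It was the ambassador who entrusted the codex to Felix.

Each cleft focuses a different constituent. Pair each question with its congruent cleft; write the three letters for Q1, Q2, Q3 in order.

Q1 asks about the recipient; cleft (B) focuses "to Felix", which is the recipient — so Q1 → B.
Q2 asks about the direct object; cleft (A) focuses "the codex", which is the direct object — so Q2 → A.
Q3 asks about the subject (agent); cleft (C) focuses "the ambassador", which is the subject (agent) — so Q3 → C.
Mapping: Q1→B, Q2→A, Q3→C.

BAC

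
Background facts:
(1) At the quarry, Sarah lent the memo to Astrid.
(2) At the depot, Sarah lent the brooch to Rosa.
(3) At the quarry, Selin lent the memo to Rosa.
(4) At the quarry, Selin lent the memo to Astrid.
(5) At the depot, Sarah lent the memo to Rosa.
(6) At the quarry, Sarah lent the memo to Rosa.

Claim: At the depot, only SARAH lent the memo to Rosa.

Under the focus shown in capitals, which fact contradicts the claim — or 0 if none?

0

The capitals mark "Sarah" as focus. So "only" rules out other agents, with the rest (same thing, recipient, setting (the memo / Rosa / at the depot)) as background.
No fact matches same thing, recipient, setting (the memo / Rosa / at the depot) with a different agent — every other fact differs on at least one backgrounded slot. So no fact refutes it.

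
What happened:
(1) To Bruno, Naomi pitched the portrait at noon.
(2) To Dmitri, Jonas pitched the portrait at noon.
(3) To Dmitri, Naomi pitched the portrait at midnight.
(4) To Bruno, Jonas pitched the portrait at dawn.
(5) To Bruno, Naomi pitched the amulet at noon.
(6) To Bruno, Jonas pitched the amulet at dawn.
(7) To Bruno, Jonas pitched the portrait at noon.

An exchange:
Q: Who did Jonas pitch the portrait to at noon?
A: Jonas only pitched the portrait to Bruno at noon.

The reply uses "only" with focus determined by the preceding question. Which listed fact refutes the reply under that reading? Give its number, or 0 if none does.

2

Answering "Who did ... to ...?" puts focus on the recipient — here, "Bruno".
"Only" then excludes alternative recipients while the background — agent = Jonas, thing = the portrait, setting = at noon — is held fixed.
Fact (2) shares the background with a different recipient (Dmitri) — counterexample.
(Fact (4) would refute a reading with focus on the setting — but that is not what the question asks.)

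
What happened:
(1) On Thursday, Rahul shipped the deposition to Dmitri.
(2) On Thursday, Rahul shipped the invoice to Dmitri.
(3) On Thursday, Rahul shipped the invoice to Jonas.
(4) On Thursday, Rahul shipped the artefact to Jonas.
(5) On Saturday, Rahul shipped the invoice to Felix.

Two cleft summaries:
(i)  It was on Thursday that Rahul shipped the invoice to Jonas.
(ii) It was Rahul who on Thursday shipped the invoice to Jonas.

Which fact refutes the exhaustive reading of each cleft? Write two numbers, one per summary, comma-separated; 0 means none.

(i): focus "on Thursday". No fact shares Rahul as agent and the invoice as thing and Jonas as recipient with a different setting. 0.
(ii): focus "Rahul". No fact shares the invoice as thing and Jonas as recipient and on Thursday as setting with a different agent. 0.

0, 0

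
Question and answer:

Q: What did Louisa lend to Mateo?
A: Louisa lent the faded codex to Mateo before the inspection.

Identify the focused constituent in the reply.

the faded codex

The wh-word "what" asks about the direct object.
In the answer, "Louisa" and "to Mateo" are given — repeated from the question.
"before the inspection" is also new, but it specifies the time, which is not what the question asks about — so it is not the focus.
The constituent filling the direct object gap is "the faded codex"; that is the focus.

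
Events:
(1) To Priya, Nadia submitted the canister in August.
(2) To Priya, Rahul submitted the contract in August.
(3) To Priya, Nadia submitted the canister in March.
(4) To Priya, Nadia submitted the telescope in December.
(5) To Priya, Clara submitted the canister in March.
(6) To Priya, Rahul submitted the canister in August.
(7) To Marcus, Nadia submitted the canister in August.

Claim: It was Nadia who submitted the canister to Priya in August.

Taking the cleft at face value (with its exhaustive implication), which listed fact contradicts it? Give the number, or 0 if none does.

6

Focus of the cleft: "Nadia" (the agent). Presupposed background: the canister as thing and Priya as recipient and in August as setting.
The exhaustive reading says no other agent fits that background.
Fact (6) shares the background but with agent = Rahul; exhaustivity is violated.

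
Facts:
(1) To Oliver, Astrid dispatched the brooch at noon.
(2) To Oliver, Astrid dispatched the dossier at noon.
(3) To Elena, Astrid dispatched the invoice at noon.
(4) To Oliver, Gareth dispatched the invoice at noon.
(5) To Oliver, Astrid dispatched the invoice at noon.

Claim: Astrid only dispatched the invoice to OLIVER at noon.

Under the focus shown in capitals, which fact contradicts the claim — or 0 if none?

3

Focus (in capitals) is "Oliver" — the recipient. "Only" excludes alternative recipients while holding fixed agent = Astrid, thing = the invoice, setting = at noon.
Fact (3) matches on agent = Astrid, thing = the invoice, setting = at noon, but has recipient = Elena instead. That refutes the claim.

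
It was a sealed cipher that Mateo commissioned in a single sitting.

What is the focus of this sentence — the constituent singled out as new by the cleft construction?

In an it-cleft "It was X that/who ...", the clefted constituent X is the focus; the that/who-clause expresses the presupposed open proposition.
Here the focus is "a sealed cipher". The backgrounded (presupposed) material includes "Mateo" and "in a single sitting".

a sealed cipher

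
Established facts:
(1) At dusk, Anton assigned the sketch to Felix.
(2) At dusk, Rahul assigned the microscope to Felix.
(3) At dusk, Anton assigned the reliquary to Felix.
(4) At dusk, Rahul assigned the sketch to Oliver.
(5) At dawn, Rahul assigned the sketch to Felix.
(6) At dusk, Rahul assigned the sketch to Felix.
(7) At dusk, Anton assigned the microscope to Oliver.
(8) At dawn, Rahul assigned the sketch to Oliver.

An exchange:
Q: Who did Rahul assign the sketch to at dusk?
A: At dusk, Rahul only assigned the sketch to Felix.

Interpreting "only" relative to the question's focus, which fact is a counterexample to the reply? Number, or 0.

4

Answering "Who did ... to ...?" puts focus on the recipient — here, "Felix".
"Only" then excludes alternative recipients while the background — same agent, thing, setting (Rahul / the sketch / at dusk) — is held fixed.
Fact (4) keeps same agent, thing, setting (Rahul / the sketch / at dusk) but has recipient = Oliver; that refutes the reply.
(Fact (5) would refute a reading with focus on the setting — but that is not what the question asks.)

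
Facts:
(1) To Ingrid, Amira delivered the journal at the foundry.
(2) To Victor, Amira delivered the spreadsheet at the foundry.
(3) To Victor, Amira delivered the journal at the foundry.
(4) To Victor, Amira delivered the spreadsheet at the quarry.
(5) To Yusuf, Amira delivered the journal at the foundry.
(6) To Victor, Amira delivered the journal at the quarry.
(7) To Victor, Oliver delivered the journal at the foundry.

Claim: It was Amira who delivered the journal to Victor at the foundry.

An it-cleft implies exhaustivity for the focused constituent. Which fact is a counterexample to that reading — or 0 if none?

7

The cleft puts "Amira" in focus and presupposes the open proposition with same thing, recipient, setting (the journal / Victor / at the foundry).
The exhaustive reading says no other agent fits that background.
But fact (7) also has same thing, recipient, setting (the journal / Victor / at the foundry), with agent = Oliver — so the exhaustive reading fails.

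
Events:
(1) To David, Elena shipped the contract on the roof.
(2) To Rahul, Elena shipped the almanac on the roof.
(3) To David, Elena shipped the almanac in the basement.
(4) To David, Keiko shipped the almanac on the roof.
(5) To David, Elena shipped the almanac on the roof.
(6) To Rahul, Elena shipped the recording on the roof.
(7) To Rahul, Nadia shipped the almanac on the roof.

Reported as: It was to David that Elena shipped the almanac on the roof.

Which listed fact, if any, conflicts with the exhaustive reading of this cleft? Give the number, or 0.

The cleft puts "David" in focus and presupposes the open proposition with same agent, thing, setting (Elena / the almanac / on the roof).
The exhaustive reading says no other recipient fits that background.
Fact (2) shares the background but with recipient = Rahul; exhaustivity is violated.

2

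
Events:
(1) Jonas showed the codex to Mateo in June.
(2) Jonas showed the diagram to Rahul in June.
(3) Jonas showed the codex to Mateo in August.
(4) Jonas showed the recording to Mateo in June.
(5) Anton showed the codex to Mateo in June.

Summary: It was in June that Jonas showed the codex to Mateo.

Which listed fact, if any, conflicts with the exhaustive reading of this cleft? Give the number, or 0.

3

Focus of the cleft: "in June" (the setting). Presupposed background: agent = Jonas, thing = the codex, recipient = Mateo.
The exhaustive reading says no other setting fits that background.
But fact (3) also has agent = Jonas, thing = the codex, recipient = Mateo, with setting = in August — so the exhaustive reading fails.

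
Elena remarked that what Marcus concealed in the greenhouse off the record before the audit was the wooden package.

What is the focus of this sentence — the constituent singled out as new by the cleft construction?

In a pseudo-cleft "What ... was X", the post-copular constituent X is the focus.
Here the focus is "the wooden package". The backgrounded (presupposed) material includes "Marcus", "off the record", "in the greenhouse" and "before the audit".

the wooden package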